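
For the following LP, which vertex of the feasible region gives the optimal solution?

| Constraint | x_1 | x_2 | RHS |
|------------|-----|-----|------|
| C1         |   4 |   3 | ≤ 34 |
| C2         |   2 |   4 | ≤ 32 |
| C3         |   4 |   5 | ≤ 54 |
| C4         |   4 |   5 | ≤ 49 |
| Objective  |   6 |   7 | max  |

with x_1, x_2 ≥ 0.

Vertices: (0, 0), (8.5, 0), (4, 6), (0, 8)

Evaluate the objective at each vertex of the feasible region:
  z(0, 0) = 0
  z(8.5, 0) = 51
  z(4, 6) = 66  ←
  z(0, 8) = 56
The maximum is at x_1 = 4, x_2 = 6.

(4, 6)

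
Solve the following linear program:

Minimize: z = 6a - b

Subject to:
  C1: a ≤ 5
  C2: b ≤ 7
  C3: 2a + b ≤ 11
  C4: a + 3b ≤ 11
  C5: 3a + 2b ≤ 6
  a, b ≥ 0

Evaluate the objective at each vertex of the feasible region:
  z(0, 0) = 0
  z(2, 0) = 12
  z(0, 3) = -3  ←
The minimum is at a = 0, b = 3.

a = 0, b = 3, z = -3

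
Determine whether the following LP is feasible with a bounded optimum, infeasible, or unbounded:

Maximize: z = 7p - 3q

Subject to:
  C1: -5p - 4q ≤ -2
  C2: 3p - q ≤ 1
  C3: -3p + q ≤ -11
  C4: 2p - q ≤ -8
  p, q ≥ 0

Infeasible (no feasible solution exists)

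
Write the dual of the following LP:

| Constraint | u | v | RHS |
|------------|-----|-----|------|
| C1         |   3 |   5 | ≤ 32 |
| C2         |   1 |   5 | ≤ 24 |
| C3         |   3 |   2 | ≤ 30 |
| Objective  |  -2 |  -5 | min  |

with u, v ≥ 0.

Primal min cᵀx s.t. Ax ≤ b, x ≥ 0  →  Dual max −bᵀy s.t. Aᵀy ≥ −c, y ≥ 0.

Maximize: z = -32y1 - 24y2 - 30y3

Subject to:
  3y1 + y2 + 3y3 ≥ 2
  5y1 + 5y2 + 2y3 ≥ 5
  y1, y2, y3 ≥ 0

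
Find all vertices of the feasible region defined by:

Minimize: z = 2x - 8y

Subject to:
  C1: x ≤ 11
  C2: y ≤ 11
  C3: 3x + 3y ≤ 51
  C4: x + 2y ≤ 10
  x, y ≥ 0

(0, 0), (10, 0), (0, 5)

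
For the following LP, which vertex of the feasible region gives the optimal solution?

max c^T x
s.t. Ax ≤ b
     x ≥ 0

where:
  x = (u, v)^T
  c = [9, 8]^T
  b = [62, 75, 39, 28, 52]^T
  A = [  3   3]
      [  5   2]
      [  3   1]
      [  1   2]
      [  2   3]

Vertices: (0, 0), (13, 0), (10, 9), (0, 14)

Evaluate the objective at each vertex of the feasible region:
  z(0, 0) = 0
  z(13, 0) = 117
  z(10, 9) = 162  ←
  z(0, 14) = 112
The maximum is at u = 10, v = 9.

(10, 9)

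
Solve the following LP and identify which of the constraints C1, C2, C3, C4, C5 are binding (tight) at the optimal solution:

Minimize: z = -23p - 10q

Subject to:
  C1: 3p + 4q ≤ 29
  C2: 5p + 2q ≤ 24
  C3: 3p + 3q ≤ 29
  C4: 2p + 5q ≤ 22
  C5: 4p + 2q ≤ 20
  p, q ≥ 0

At p = 4, q = 2, compute slack b - a·x for each constraint:
  C1: 29 − 20 = 9  (slack)
  C2: 24 − 24 = 0  (binding)
  C3: 29 − 18 = 11  (slack)
  C4: 22 − 18 = 4  (slack)
  C5: 20 − 20 = 0  (binding)

Optimal: p = 4, q = 2
Binding: C2, C5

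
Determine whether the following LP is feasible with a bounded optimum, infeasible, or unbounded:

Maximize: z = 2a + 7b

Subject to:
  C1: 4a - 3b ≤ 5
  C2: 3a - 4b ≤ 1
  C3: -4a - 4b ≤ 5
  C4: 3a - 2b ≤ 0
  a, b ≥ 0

Unbounded (objective can increase without bound)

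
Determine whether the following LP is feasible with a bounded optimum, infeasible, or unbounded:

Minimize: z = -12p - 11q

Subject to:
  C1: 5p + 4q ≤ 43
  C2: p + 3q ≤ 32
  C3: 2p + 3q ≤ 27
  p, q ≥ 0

Feasible with a bounded optimal solution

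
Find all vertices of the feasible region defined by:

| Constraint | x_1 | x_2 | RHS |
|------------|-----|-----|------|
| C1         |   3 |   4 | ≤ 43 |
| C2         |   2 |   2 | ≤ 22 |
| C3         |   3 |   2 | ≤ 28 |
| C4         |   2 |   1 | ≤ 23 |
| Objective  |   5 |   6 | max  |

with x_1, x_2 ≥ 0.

(0, 0), (9.333, 0), (6, 5), (1, 10), (0, 10.75)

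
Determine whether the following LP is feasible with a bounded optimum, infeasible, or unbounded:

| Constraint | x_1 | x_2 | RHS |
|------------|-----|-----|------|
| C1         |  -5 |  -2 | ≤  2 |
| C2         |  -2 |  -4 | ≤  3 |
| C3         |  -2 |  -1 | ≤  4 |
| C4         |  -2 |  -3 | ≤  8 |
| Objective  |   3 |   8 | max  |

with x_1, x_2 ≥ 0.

Unbounded (objective can increase without bound)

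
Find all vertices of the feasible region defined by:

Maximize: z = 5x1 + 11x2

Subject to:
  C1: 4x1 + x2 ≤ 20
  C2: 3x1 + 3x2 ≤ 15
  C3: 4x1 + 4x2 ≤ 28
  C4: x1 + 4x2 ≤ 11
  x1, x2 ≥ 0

(0, 0), (5, 0), (3, 2), (0, 2.75)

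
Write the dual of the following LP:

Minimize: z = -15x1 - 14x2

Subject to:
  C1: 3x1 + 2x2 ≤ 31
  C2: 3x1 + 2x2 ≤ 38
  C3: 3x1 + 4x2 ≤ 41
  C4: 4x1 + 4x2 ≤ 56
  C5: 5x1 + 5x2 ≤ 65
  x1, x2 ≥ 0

Primal min cᵀx s.t. Ax ≤ b, x ≥ 0  →  Dual max −bᵀy s.t. Aᵀy ≥ −c, y ≥ 0.

Maximize: z = -31y1 - 38y2 - 41y3 - 56y4 - 65y5

Subject to:
  3y1 + 3y2 + 3y3 + 4y4 + 5y5 ≥ 15
  2y1 + 2y2 + 4y3 + 4y4 + 5y5 ≥ 14
  y1, y2, y3, y4, y5 ≥ 0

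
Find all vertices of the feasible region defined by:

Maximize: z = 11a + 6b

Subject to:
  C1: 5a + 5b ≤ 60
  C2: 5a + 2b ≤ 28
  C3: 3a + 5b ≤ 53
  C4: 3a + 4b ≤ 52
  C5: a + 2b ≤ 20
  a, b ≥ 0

(0, 0), (5.6, 0), (2, 9), (0, 10)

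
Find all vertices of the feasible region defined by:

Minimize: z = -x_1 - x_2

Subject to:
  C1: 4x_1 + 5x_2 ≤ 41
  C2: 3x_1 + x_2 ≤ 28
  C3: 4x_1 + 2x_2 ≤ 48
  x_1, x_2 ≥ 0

(0, 0), (9.333, 0), (9, 1), (0, 8.2)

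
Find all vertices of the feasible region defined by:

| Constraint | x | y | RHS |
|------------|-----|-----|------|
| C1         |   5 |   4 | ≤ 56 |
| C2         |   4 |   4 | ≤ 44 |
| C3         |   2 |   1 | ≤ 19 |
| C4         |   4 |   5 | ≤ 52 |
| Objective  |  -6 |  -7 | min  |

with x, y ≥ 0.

(0, 0), (9.5, 0), (8, 3), (3, 8), (0, 10.4)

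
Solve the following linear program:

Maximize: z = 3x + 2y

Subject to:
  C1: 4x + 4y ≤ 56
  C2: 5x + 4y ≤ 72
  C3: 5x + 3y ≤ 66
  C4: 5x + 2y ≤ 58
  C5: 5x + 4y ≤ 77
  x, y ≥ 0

Evaluate the objective at each vertex of the feasible region:
  z(0, 0) = 0
  z(11.6, 0) = 34.8
  z(10, 4) = 38  ←
  z(0, 14) = 28
The maximum is at x = 10, y = 4.

x = 10, y = 4, z = 38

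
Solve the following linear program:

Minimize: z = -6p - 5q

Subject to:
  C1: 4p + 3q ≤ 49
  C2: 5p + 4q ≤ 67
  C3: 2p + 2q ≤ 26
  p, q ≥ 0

Evaluate the objective at each vertex of the feasible region:
  z(0, 0) = 0
  z(12.25, 0) = -73.5
  z(10, 3) = -75  ←
  z(0, 13) = -65
The minimum is at p = 10, q = 3.

p = 10, q = 3, z = -75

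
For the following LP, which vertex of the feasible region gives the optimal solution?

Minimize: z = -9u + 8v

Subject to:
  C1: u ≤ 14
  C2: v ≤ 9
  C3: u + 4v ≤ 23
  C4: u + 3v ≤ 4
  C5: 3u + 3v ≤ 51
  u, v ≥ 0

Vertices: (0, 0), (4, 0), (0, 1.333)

Evaluate the objective at each vertex of the feasible region:
  z(0, 0) = 0
  z(4, 0) = -36  ←
  z(0, 1.333) = 10.67
The minimum is at u = 4, v = 0.

(4, 0)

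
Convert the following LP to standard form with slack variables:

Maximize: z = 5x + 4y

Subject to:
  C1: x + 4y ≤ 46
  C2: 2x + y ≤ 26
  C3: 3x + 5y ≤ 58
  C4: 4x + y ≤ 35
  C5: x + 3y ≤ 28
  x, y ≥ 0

max z = 5x + 4y

s.t.
  x + 4y + s1 = 46
  2x + y + s2 = 26
  3x + 5y + s3 = 58
  4x + y + s4 = 35
  x + 3y + s5 = 28
  x, y, s1, s2, s3, s4, s5 ≥ 0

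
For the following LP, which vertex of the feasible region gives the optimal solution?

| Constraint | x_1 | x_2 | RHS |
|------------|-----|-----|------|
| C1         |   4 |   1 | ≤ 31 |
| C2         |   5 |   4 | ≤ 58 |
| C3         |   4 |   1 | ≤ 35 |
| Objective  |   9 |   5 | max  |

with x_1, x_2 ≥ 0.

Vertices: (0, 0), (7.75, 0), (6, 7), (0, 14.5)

Evaluate the objective at each vertex of the feasible region:
  z(0, 0) = 0
  z(7.75, 0) = 69.75
  z(6, 7) = 89  ←
  z(0, 14.5) = 72.5
The maximum is at x_1 = 6, x_2 = 7.

(6, 7)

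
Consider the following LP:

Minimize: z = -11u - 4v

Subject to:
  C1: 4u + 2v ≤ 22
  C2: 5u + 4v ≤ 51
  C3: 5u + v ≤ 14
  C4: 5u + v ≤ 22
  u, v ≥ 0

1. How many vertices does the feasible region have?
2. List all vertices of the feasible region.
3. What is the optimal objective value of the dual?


1. 4
2. (0, 0), (2.8, 0), (1, 9), (0, 11)
3. -47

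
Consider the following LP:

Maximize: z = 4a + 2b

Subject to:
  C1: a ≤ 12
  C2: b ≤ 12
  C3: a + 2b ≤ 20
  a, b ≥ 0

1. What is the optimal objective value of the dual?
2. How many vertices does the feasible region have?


1. 56
2. 4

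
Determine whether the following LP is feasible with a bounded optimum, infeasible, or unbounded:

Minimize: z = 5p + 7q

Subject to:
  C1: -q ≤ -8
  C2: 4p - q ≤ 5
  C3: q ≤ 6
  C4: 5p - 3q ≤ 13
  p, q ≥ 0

Infeasible (no feasible solution exists)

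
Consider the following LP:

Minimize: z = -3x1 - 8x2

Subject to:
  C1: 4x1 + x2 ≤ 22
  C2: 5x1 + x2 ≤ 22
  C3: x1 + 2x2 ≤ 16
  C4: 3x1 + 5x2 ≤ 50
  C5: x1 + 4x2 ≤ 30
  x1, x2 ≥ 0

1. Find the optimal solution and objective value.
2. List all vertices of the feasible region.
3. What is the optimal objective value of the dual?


1. x1 = 2, x2 = 7, z = -62
2. (0, 0), (4.4, 0), (3.111, 6.444), (2, 7), (0, 7.5)
3. -62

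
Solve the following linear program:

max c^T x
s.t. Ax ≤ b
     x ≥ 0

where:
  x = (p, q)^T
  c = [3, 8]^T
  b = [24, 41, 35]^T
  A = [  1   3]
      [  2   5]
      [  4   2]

Evaluate the objective at each vertex of the feasible region:
  z(0, 0) = 0
  z(8.75, 0) = 26.25
  z(5.812, 5.875) = 64.44
  z(3, 7) = 65  ←
  z(0, 8) = 64
The maximum is at p = 3, q = 7.

p = 3, q = 7, z = 65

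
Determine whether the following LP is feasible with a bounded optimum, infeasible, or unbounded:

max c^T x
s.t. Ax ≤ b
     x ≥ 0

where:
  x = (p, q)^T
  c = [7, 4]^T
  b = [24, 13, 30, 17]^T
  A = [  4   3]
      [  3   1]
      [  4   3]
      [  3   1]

Feasible with a bounded optimal solution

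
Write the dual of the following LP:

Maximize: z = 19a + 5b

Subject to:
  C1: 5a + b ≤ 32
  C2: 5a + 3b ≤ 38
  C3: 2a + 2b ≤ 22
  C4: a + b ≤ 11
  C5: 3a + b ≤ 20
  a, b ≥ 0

Primal max cᵀx s.t. Ax ≤ b, x ≥ 0  →  Dual min bᵀy s.t. Aᵀy ≥ c, y ≥ 0.

Minimize: z = 32y1 + 38y2 + 22y3 + 11y4 + 20y5

Subject to:
  5y1 + 5y2 + 2y3 + y4 + 3y5 ≥ 19
  y1 + 3y2 + 2y3 + y4 + y5 ≥ 5
  y1, y2, y3, y4, y5 ≥ 0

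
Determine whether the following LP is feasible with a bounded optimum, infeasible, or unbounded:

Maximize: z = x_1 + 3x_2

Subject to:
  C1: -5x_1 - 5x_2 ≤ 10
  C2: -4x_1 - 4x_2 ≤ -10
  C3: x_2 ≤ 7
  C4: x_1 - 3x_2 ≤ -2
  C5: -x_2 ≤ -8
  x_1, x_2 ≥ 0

Infeasible (no feasible solution exists)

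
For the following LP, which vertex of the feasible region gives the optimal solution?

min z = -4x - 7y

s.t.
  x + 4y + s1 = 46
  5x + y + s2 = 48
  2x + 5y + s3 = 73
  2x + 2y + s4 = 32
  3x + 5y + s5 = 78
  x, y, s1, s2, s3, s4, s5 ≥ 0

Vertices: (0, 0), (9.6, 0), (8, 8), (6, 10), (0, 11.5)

Evaluate the objective at each vertex of the feasible region:
  z(0, 0) = 0
  z(9.6, 0) = -38.4
  z(8, 8) = -88
  z(6, 10) = -94  ←
  z(0, 11.5) = -80.5
The minimum is at x = 6, y = 10.

(6, 10)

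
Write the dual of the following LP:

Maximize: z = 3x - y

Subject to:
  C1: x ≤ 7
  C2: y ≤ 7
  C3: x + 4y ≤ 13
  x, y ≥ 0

Primal max cᵀx s.t. Ax ≤ b, x ≥ 0  →  Dual min bᵀy s.t. Aᵀy ≥ c, y ≥ 0.

Minimize: z = 7y1 + 7y2 + 13y3

Subject to:
  y1 + y3 ≥ 3
  y2 + 4y3 ≥ -1
  y1, y2, y3 ≥ 0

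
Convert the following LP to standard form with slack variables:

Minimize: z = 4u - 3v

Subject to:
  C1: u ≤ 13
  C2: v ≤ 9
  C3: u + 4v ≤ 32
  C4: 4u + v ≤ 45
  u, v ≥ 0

min z = 4u - 3v

s.t.
  u + s1 = 13
  v + s2 = 9
  u + 4v + s3 = 32
  4u + v + s4 = 45
  u, v, s1, s2, s3, s4 ≥ 0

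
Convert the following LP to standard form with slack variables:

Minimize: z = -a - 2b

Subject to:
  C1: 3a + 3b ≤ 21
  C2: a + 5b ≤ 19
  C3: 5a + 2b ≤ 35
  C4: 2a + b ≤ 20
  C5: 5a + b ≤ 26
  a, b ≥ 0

min z = -a - 2b

s.t.
  3a + 3b + s1 = 21
  a + 5b + s2 = 19
  5a + 2b + s3 = 35
  2a + b + s4 = 20
  5a + b + s5 = 26
  a, b, s1, s2, s3, s4, s5 ≥ 0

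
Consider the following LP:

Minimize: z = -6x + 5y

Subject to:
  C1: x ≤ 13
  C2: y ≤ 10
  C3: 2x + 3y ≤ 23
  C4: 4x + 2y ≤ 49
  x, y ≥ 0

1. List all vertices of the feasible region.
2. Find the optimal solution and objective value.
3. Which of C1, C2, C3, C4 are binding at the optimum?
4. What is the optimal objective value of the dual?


1. (0, 0), (11.5, 0), (0, 7.667)
2. x = 11.5, y = 0, z = -69
3. C3
4. -69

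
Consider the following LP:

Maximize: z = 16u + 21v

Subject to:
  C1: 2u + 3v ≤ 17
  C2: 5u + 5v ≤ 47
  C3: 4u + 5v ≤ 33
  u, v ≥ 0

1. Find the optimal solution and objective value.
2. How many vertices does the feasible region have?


1. u = 7, v = 1, z = 133
2. 4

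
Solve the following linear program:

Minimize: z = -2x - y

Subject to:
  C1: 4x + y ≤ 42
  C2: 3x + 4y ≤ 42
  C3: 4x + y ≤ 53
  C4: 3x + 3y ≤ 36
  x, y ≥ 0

Evaluate the objective at each vertex of the feasible region:
  z(0, 0) = 0
  z(10.5, 0) = -21
  z(10, 2) = -22  ←
  z(6, 6) = -18
  z(0, 10.5) = -10.5
The minimum is at x = 10, y = 2.

x = 10, y = 2, z = -22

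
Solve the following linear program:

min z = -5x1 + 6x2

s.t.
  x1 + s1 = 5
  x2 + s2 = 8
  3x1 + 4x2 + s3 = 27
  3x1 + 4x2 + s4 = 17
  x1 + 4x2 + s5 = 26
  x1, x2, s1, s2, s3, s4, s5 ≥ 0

Evaluate the objective at each vertex of the feasible region:
  z(0, 0) = 0
  z(5, 0) = -25  ←
  z(5, 0.5) = -22
  z(0, 4.25) = 25.5
The minimum is at x1 = 5, x2 = 0.

x1 = 5, x2 = 0, z = -25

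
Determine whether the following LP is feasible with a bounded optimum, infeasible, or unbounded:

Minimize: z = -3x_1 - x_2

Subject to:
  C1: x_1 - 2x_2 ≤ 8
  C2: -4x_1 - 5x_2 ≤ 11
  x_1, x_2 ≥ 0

Unbounded (objective can decrease without bound)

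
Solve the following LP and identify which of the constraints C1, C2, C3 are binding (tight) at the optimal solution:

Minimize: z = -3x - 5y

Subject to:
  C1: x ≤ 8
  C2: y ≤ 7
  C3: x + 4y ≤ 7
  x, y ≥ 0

At x = 7, y = 0, compute slack b - a·x for each constraint:
  C1: 8 − 7 = 1  (slack)
  C2: 7 − 0 = 7  (slack)
  C3: 7 − 7 = 0  (binding)

Optimal: x = 7, y = 0
Binding: C3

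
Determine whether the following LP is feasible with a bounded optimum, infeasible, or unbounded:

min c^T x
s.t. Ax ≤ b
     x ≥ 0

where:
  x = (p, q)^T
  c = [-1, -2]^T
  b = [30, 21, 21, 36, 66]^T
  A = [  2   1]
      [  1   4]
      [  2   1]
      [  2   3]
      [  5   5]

Feasible with a bounded optimal solution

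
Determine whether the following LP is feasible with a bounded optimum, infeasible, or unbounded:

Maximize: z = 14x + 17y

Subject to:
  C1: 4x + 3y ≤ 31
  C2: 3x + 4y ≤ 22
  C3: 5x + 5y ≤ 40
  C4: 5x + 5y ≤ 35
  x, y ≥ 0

Feasible with a bounded optimal solution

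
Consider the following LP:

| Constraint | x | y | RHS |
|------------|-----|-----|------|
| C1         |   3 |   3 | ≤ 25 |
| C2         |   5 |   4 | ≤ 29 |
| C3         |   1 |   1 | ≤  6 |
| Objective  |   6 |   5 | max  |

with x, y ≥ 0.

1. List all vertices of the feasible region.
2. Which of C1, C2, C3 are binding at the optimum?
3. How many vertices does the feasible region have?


1. (0, 0), (5.8, 0), (5, 1), (0, 6)
2. C2, C3
3. 4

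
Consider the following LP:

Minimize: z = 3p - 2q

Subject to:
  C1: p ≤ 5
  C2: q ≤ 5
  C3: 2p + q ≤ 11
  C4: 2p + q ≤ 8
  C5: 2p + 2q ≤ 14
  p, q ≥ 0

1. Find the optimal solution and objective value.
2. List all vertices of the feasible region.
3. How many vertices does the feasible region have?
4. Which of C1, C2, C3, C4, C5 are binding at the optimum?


1. p = 0, q = 5, z = -10
2. (0, 0), (4, 0), (1.5, 5), (0, 5)
3. 4
4. C2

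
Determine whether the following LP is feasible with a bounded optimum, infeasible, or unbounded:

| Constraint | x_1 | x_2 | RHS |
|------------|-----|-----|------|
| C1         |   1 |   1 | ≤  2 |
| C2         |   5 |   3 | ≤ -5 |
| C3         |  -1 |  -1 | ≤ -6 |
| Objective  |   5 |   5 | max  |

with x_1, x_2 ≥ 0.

Infeasible (no feasible solution exists)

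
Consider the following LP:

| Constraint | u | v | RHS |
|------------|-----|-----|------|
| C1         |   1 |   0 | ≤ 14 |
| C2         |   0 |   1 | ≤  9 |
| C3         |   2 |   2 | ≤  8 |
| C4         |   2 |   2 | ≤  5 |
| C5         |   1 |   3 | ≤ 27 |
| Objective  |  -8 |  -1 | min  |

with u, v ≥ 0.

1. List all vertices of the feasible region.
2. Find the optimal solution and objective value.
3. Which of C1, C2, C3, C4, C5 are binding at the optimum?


1. (0, 0), (2.5, 0), (0, 2.5)
2. u = 2.5, v = 0, z = -20
3. C4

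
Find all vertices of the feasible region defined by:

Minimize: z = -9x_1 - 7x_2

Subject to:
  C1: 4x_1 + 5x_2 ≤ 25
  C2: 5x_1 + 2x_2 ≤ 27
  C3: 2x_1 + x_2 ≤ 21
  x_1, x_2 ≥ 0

(0, 0), (5.4, 0), (5, 1), (0, 5)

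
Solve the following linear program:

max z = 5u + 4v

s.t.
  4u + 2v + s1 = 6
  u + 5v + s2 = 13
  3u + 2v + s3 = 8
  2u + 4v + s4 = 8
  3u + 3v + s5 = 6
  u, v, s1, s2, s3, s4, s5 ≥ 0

Evaluate the objective at each vertex of the feasible region:
  z(0, 0) = 0
  z(1.5, 0) = 7.5
  z(1, 1) = 9  ←
  z(0, 2) = 8
The maximum is at u = 1, v = 1.

u = 1, v = 1, z = 9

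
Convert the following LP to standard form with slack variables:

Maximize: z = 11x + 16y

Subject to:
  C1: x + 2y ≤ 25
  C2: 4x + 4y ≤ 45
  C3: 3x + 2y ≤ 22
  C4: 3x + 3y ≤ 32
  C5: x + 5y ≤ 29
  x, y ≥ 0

max z = 11x + 16y

s.t.
  x + 2y + s1 = 25
  4x + 4y + s2 = 45
  3x + 2y + s3 = 22
  3x + 3y + s4 = 32
  x + 5y + s5 = 29
  x, y, s1, s2, s3, s4, s5 ≥ 0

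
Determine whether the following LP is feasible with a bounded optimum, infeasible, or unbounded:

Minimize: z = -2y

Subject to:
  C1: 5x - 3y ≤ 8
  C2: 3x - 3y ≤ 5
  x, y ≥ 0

Unbounded (objective can decrease without bound)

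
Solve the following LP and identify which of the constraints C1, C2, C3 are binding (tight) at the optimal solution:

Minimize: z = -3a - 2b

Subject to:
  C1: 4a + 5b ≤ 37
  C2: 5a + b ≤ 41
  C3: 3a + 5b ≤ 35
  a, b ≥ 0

At a = 8, b = 1, compute slack b - a·x for each constraint:
  C1: 37 − 37 = 0  (binding)
  C2: 41 − 41 = 0  (binding)
  C3: 35 − 29 = 6  (slack)

Optimal: a = 8, b = 1
Binding: C1, C2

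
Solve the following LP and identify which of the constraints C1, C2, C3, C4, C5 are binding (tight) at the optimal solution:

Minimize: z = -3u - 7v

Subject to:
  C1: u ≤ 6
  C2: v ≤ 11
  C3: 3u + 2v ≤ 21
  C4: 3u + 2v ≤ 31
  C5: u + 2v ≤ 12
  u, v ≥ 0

At u = 0, v = 6, compute slack b - a·x for each constraint:
  C1: 6 − 0 = 6  (slack)
  C2: 11 − 6 = 5  (slack)
  C3: 21 − 12 = 9  (slack)
  C4: 31 − 12 = 19  (slack)
  C5: 12 − 12 = 0  (binding)

Optimal: u = 0, v = 6
Binding: C5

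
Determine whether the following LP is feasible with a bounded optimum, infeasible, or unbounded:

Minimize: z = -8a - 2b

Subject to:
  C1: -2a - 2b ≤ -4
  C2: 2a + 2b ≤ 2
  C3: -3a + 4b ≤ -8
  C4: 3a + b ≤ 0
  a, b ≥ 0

Infeasible (no feasible solution exists)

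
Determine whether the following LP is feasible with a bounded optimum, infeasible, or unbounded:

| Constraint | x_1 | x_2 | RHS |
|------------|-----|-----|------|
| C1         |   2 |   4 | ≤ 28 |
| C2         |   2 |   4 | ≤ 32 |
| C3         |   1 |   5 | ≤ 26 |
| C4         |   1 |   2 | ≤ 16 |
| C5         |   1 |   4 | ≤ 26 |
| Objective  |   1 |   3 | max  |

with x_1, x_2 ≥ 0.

Feasible with a bounded optimal solution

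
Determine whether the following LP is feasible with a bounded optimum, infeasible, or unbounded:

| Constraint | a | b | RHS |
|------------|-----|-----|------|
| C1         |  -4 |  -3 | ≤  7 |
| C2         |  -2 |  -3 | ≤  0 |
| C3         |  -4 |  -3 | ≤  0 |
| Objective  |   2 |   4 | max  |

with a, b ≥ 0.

Unbounded (objective can increase without bound)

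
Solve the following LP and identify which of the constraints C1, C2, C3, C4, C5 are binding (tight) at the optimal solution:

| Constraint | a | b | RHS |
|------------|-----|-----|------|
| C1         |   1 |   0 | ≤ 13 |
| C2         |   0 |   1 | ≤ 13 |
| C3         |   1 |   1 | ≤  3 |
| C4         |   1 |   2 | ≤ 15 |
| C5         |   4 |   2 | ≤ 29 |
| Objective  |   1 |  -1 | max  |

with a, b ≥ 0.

At a = 3, b = 0, compute slack b - a·x for each constraint:
  C1: 13 − 3 = 10  (slack)
  C2: 13 − 0 = 13  (slack)
  C3: 3 − 3 = 0  (binding)
  C4: 15 − 3 = 12  (slack)
  C5: 29 − 12 = 17  (slack)

Optimal: a = 3, b = 0
Binding: C3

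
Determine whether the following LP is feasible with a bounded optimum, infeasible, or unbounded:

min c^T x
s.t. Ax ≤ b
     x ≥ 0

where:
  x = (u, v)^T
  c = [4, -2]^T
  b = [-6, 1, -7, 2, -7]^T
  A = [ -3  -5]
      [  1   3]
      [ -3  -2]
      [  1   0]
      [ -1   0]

Infeasible (no feasible solution exists)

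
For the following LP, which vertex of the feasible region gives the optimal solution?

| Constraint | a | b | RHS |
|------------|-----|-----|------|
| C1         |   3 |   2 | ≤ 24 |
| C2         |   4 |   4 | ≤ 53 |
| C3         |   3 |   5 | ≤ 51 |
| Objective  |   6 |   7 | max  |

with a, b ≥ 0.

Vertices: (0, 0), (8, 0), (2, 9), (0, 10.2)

Evaluate the objective at each vertex of the feasible region:
  z(0, 0) = 0
  z(8, 0) = 48
  z(2, 9) = 75  ←
  z(0, 10.2) = 71.4
The maximum is at a = 2, b = 9.

(2, 9)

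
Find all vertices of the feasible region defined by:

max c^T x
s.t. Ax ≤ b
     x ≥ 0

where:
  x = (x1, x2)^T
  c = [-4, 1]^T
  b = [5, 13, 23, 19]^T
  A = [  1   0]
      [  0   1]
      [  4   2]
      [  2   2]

(0, 0), (5, 0), (5, 1.5), (2, 7.5), (0, 9.5)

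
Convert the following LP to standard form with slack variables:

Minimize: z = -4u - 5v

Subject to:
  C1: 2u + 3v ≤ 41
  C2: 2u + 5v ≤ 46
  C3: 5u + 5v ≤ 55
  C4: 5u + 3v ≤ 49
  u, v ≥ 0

min z = -4u - 5v

s.t.
  2u + 3v + s1 = 41
  2u + 5v + s2 = 46
  5u + 5v + s3 = 55
  5u + 3v + s4 = 49
  u, v, s1, s2, s3, s4 ≥ 0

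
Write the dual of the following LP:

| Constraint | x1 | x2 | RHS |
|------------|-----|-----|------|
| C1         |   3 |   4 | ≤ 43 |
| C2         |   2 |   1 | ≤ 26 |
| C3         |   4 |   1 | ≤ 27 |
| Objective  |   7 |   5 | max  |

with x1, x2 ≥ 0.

Primal max cᵀx s.t. Ax ≤ b, x ≥ 0  →  Dual min bᵀy s.t. Aᵀy ≥ c, y ≥ 0.

Minimize: z = 43y1 + 26y2 + 27y3

Subject to:
  3y1 + 2y2 + 4y3 ≥ 7
  4y1 + y2 + y3 ≥ 5
  y1, y2, y3 ≥ 0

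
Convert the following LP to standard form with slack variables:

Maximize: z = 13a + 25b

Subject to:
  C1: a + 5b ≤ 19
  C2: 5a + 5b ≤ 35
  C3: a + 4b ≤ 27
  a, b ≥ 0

max z = 13a + 25b

s.t.
  a + 5b + s1 = 19
  5a + 5b + s2 = 35
  a + 4b + s3 = 27
  a, b, s1, s2, s3 ≥ 0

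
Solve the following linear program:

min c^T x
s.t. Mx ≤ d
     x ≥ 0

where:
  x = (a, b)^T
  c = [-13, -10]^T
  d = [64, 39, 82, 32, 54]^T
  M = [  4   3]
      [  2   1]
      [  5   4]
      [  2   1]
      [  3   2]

Evaluate the objective at each vertex of the feasible region:
  z(0, 0) = 0
  z(16, 0) = -208
  z(10, 8) = -210  ←
  z(0, 20.5) = -205
The minimum is at a = 10, b = 8.

a = 10, b = 8, z = -210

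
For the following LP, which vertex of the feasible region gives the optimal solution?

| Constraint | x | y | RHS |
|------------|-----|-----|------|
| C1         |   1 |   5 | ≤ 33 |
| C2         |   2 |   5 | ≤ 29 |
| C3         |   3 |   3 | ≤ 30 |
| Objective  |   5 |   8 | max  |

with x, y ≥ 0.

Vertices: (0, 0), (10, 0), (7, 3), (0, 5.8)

Evaluate the objective at each vertex of the feasible region:
  z(0, 0) = 0
  z(10, 0) = 50
  z(7, 3) = 59  ←
  z(0, 5.8) = 46.4
The maximum is at x = 7, y = 3.

(7, 3)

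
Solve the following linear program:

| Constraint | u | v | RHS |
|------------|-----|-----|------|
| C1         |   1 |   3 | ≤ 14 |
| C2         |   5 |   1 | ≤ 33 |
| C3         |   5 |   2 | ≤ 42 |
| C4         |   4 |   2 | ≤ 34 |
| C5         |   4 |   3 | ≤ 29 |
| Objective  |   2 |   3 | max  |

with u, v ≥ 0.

Evaluate the objective at each vertex of the feasible region:
  z(0, 0) = 0
  z(6.6, 0) = 13.2
  z(6.364, 1.182) = 16.27
  z(5, 3) = 19  ←
  z(0, 4.667) = 14
The maximum is at u = 5, v = 3.

u = 5, v = 3, z = 19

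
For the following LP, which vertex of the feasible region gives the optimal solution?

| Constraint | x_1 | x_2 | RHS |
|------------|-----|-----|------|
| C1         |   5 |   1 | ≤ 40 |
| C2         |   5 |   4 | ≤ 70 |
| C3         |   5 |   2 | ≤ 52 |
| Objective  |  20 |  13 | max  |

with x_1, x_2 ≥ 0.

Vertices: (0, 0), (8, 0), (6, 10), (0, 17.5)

Evaluate the objective at each vertex of the feasible region:
  z(0, 0) = 0
  z(8, 0) = 160
  z(6, 10) = 250  ←
  z(0, 17.5) = 227.5
The maximum is at x_1 = 6, x_2 = 10.

(6, 10)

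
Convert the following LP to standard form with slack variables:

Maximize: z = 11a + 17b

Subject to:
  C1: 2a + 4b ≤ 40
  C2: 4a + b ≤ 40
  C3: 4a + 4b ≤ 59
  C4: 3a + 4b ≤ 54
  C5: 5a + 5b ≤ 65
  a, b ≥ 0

max z = 11a + 17b

s.t.
  2a + 4b + s1 = 40
  4a + b + s2 = 40
  4a + 4b + s3 = 59
  3a + 4b + s4 = 54
  5a + 5b + s5 = 65
  a, b, s1, s2, s3, s4, s5 ≥ 0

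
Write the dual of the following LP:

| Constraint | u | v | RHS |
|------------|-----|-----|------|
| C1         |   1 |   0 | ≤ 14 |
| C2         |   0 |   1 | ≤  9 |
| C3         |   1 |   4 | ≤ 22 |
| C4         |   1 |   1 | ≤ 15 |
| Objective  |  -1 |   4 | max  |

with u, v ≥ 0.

Primal max cᵀx s.t. Ax ≤ b, x ≥ 0  →  Dual min bᵀy s.t. Aᵀy ≥ c, y ≥ 0.

Minimize: z = 14y1 + 9y2 + 22y3 + 15y4

Subject to:
  y1 + y3 + y4 ≥ -1
  y2 + 4y3 + y4 ≥ 4
  y1, y2, y3, y4 ≥ 0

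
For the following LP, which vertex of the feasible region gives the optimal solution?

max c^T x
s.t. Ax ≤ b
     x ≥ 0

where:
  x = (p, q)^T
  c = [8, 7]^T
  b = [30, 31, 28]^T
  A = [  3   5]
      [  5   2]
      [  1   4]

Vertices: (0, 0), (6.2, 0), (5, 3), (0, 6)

Evaluate the objective at each vertex of the feasible region:
  z(0, 0) = 0
  z(6.2, 0) = 49.6
  z(5, 3) = 61  ←
  z(0, 6) = 42
The maximum is at p = 5, q = 3.

(5, 3)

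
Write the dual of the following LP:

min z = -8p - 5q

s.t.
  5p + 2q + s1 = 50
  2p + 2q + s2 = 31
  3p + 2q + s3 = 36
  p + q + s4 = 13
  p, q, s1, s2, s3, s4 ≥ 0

Primal min cᵀx s.t. Ax ≤ b, x ≥ 0  →  Dual max −bᵀy s.t. Aᵀy ≥ −c, y ≥ 0.

Maximize: z = -50y1 - 31y2 - 36y3 - 13y4

Subject to:
  5y1 + 2y2 + 3y3 + y4 ≥ 8
  2y1 + 2y2 + 2y3 + y4 ≥ 5
  y1, y2, y3, y4 ≥ 0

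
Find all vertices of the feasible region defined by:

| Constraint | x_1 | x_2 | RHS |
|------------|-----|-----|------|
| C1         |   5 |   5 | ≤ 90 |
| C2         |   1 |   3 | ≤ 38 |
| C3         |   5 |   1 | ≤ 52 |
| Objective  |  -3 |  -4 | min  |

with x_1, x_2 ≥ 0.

(0, 0), (10.4, 0), (8.5, 9.5), (8, 10), (0, 12.67)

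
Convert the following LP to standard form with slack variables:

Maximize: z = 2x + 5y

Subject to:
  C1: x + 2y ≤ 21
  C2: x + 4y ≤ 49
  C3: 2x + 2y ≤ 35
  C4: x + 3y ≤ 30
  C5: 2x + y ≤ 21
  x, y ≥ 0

max z = 2x + 5y

s.t.
  x + 2y + s1 = 21
  x + 4y + s2 = 49
  2x + 2y + s3 = 35
  x + 3y + s4 = 30
  2x + y + s5 = 21
  x, y, s1, s2, s3, s4, s5 ≥ 0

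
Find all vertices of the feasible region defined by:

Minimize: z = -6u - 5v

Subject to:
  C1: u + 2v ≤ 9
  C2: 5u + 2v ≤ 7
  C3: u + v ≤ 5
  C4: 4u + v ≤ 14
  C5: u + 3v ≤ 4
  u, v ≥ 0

(0, 0), (1.4, 0), (1, 1), (0, 1.333)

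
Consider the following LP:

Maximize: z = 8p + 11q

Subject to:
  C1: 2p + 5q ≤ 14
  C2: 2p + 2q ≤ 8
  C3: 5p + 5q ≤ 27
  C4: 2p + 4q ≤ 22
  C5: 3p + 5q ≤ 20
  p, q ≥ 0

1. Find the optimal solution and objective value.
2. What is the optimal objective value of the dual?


1. p = 2, q = 2, z = 38
2. 38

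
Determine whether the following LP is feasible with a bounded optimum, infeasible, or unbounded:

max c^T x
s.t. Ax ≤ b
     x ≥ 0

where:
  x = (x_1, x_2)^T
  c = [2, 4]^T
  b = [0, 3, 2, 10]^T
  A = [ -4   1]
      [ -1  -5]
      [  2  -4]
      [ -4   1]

Unbounded (objective can increase without bound)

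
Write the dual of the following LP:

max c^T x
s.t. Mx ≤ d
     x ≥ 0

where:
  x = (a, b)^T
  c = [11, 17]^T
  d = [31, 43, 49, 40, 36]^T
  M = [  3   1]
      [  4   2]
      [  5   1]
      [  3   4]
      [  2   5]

Primal max cᵀx s.t. Ax ≤ b, x ≥ 0  →  Dual min bᵀy s.t. Aᵀy ≥ c, y ≥ 0.

Minimize: z = 31y1 + 43y2 + 49y3 + 40y4 + 36y5

Subject to:
  3y1 + 4y2 + 5y3 + 3y4 + 2y5 ≥ 11
  y1 + 2y2 + y3 + 4y4 + 5y5 ≥ 17
  y1, y2, y3, y4, y5 ≥ 0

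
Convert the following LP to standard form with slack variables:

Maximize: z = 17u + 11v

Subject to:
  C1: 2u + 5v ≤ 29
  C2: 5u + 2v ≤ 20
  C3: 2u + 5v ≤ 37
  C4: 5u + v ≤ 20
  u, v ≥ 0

max z = 17u + 11v

s.t.
  2u + 5v + s1 = 29
  5u + 2v + s2 = 20
  2u + 5v + s3 = 37
  5u + v + s4 = 20
  u, v, s1, s2, s3, s4 ≥ 0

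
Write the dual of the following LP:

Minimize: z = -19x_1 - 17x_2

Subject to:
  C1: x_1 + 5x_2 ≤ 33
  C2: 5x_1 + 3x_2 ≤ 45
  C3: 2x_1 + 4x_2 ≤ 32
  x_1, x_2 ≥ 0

Primal min cᵀx s.t. Ax ≤ b, x ≥ 0  →  Dual max −bᵀy s.t. Aᵀy ≥ −c, y ≥ 0.

Maximize: z = -33y1 - 45y2 - 32y3

Subject to:
  y1 + 5y2 + 2y3 ≥ 19
  5y1 + 3y2 + 4y3 ≥ 17
  y1, y2, y3 ≥ 0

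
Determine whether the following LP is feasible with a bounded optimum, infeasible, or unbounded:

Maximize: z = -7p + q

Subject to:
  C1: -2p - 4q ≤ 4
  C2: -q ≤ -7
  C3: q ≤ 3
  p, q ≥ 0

Infeasible (no feasible solution exists)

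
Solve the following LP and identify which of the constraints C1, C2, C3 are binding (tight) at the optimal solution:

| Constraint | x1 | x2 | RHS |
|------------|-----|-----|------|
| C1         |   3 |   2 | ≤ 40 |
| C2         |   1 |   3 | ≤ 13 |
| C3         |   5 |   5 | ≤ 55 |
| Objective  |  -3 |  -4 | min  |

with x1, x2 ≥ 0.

At x1 = 10, x2 = 1, compute slack b - a·x for each constraint:
  C1: 40 − 32 = 8  (slack)
  C2: 13 − 13 = 0  (binding)
  C3: 55 − 55 = 0  (binding)

Optimal: x1 = 10, x2 = 1
Binding: C2, C3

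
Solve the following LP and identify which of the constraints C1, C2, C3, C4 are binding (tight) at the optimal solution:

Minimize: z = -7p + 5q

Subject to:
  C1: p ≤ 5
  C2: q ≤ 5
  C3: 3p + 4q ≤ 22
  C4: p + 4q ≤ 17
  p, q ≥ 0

At p = 5, q = 0, compute slack b - a·x for each constraint:
  C1: 5 − 5 = 0  (binding)
  C2: 5 − 0 = 5  (slack)
  C3: 22 − 15 = 7  (slack)
  C4: 17 − 5 = 12  (slack)

Optimal: p = 5, q = 0
Binding: C1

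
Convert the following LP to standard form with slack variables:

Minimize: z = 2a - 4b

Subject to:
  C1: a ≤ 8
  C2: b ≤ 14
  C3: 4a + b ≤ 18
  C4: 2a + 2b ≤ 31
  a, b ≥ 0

min z = 2a - 4b

s.t.
  a + s1 = 8
  b + s2 = 14
  4a + b + s3 = 18
  2a + 2b + s4 = 31
  a, b, s1, s2, s3, s4 ≥ 0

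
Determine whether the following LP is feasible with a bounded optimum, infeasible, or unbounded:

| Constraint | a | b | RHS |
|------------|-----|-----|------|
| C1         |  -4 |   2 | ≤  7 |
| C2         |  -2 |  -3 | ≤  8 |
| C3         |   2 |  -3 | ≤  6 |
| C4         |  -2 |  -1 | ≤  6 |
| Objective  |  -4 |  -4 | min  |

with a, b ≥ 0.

Unbounded (objective can decrease without bound)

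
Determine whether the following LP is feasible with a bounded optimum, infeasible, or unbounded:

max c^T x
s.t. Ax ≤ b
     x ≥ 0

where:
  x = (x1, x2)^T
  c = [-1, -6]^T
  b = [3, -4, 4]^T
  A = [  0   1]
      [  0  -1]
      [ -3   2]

Infeasible (no feasible solution exists)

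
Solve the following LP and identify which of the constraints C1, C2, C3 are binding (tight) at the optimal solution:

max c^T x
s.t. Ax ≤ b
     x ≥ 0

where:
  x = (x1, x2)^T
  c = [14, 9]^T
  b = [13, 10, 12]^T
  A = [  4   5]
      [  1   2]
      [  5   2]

At x1 = 2, x2 = 1, compute slack b - a·x for each constraint:
  C1: 13 − 13 = 0  (binding)
  C2: 10 − 4 = 6  (slack)
  C3: 12 − 12 = 0  (binding)

Optimal: x1 = 2, x2 = 1
Binding: C1, C3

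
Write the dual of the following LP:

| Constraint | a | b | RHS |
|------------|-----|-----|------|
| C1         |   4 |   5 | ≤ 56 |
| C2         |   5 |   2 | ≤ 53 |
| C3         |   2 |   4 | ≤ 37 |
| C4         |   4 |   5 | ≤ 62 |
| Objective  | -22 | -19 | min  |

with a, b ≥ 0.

Primal min cᵀx s.t. Ax ≤ b, x ≥ 0  →  Dual max −bᵀy s.t. Aᵀy ≥ −c, y ≥ 0.

Maximize: z = -56y1 - 53y2 - 37y3 - 62y4

Subject to:
  4y1 + 5y2 + 2y3 + 4y4 ≥ 22
  5y1 + 2y2 + 4y3 + 5y4 ≥ 19
  y1, y2, y3, y4 ≥ 0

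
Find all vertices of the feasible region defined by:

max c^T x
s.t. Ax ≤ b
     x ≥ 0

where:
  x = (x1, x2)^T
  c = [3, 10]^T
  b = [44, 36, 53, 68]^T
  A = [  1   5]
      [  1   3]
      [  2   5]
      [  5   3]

(0, 0), (13.6, 0), (9.526, 6.789), (9, 7), (0, 8.8)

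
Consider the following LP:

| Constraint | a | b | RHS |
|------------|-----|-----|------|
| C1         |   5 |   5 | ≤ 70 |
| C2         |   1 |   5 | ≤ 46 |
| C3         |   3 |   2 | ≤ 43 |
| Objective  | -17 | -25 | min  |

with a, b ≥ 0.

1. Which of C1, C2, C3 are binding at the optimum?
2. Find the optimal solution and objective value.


1. C1, C2
2. a = 6, b = 8, z = -302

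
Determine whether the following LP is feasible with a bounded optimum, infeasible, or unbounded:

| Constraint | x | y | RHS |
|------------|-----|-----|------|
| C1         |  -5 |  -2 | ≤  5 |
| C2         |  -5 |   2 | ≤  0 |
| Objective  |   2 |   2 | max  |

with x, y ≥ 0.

Unbounded (objective can increase without bound)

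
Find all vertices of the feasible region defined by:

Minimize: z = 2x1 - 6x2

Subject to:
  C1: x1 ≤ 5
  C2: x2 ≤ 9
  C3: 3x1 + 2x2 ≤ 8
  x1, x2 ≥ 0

(0, 0), (2.667, 0), (0, 4)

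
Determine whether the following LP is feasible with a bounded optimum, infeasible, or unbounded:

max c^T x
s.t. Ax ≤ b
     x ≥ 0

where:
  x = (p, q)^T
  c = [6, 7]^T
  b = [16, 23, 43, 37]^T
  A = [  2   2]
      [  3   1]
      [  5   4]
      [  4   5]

Feasible with a bounded optimal solution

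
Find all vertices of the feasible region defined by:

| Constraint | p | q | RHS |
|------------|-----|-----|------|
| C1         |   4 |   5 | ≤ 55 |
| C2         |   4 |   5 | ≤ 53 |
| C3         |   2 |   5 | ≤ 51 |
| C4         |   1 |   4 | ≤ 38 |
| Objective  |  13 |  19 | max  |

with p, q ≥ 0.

(0, 0), (13.25, 0), (2, 9), (0, 9.5)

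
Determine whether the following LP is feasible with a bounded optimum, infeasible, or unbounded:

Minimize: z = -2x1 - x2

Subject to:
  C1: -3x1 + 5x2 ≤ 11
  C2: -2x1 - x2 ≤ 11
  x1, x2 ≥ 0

Unbounded (objective can decrease without bound)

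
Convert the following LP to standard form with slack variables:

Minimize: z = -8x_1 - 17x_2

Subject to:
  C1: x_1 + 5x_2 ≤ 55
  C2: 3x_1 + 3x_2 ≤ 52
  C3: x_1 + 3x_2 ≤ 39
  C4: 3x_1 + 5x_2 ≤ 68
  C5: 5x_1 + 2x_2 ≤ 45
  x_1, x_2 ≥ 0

min z = -8x_1 - 17x_2

s.t.
  x_1 + 5x_2 + s1 = 55
  3x_1 + 3x_2 + s2 = 52
  x_1 + 3x_2 + s3 = 39
  3x_1 + 5x_2 + s4 = 68
  5x_1 + 2x_2 + s5 = 45
  x_1, x_2, s1, s2, s3, s4, s5 ≥ 0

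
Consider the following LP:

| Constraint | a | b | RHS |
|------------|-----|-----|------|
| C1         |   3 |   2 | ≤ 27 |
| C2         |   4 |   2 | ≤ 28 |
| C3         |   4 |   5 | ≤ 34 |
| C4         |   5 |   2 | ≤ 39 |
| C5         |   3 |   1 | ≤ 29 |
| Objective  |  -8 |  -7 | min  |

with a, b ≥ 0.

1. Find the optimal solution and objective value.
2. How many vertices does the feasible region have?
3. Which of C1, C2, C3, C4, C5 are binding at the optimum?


1. a = 6, b = 2, z = -62
2. 4
3. C2, C3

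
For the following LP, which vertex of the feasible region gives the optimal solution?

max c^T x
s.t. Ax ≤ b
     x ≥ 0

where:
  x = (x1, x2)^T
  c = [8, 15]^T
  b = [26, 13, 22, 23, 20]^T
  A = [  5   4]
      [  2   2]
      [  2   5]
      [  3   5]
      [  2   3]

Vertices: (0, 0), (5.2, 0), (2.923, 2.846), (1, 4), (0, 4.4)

Evaluate the objective at each vertex of the feasible region:
  z(0, 0) = 0
  z(5.2, 0) = 41.6
  z(2.923, 2.846) = 66.08
  z(1, 4) = 68  ←
  z(0, 4.4) = 66
The maximum is at x1 = 1, x2 = 4.

(1, 4)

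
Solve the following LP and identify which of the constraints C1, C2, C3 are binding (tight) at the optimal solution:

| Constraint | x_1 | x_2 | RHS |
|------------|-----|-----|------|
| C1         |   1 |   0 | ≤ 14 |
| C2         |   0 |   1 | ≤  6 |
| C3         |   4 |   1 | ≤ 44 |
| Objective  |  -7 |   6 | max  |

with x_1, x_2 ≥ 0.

At x_1 = 0, x_2 = 6, compute slack b - a·x for each constraint:
  C1: 14 − 0 = 14  (slack)
  C2: 6 − 6 = 0  (binding)
  C3: 44 − 6 = 38  (slack)

Optimal: x_1 = 0, x_2 = 6
Binding: C2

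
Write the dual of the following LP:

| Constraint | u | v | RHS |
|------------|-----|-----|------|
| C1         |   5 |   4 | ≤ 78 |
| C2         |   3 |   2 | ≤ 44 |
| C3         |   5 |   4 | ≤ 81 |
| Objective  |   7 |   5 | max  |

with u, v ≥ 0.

Primal max cᵀx s.t. Ax ≤ b, x ≥ 0  →  Dual min bᵀy s.t. Aᵀy ≥ c, y ≥ 0.

Minimize: z = 78y1 + 44y2 + 81y3

Subject to:
  5y1 + 3y2 + 5y3 ≥ 7
  4y1 + 2y2 + 4y3 ≥ 5
  y1, y2, y3 ≥ 0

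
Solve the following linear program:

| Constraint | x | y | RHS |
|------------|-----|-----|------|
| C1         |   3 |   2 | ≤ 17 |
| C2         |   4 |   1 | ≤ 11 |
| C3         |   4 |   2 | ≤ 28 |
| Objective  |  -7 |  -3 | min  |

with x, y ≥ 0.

Evaluate the objective at each vertex of the feasible region:
  z(0, 0) = 0
  z(2.75, 0) = -19.25
  z(1, 7) = -28  ←
  z(0, 8.5) = -25.5
The minimum is at x = 1, y = 7.

x = 1, y = 7, z = -28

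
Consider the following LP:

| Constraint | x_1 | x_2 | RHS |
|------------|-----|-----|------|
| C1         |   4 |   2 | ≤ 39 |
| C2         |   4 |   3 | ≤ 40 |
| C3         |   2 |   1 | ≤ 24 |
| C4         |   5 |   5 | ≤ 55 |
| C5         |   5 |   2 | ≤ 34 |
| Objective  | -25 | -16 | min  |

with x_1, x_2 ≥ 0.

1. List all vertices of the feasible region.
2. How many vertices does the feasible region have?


1. (0, 0), (6.8, 0), (4, 7), (0, 11)
2. 4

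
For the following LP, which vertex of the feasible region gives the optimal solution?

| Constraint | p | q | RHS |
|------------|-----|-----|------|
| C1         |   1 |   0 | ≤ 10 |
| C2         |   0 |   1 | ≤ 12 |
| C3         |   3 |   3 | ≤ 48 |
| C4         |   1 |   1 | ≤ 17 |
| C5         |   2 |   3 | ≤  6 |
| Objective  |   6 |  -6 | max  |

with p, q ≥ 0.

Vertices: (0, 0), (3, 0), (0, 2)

Evaluate the objective at each vertex of the feasible region:
  z(0, 0) = 0
  z(3, 0) = 18  ←
  z(0, 2) = -12
The maximum is at p = 3, q = 0.

(3, 0)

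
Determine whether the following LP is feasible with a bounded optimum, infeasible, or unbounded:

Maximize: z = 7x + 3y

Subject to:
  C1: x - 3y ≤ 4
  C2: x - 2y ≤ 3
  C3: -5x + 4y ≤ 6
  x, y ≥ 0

Unbounded (objective can increase without bound)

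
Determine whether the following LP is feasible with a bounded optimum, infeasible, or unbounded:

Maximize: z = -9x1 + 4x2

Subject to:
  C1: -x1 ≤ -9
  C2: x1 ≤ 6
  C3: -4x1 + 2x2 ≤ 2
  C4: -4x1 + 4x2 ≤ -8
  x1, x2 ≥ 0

Infeasible (no feasible solution exists)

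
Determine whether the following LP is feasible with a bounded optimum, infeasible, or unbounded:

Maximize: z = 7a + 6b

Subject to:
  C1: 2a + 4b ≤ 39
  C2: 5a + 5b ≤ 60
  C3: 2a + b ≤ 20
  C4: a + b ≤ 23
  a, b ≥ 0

Feasible with a bounded optimal solution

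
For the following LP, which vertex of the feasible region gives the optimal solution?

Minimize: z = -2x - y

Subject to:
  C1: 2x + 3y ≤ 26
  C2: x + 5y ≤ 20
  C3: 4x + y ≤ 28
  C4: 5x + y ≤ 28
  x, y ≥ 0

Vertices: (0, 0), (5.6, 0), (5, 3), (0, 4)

Evaluate the objective at each vertex of the feasible region:
  z(0, 0) = 0
  z(5.6, 0) = -11.2
  z(5, 3) = -13  ←
  z(0, 4) = -4
The minimum is at x = 5, y = 3.

(5, 3)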